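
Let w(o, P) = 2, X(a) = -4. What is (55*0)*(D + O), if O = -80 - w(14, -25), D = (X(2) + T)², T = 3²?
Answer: 0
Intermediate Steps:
T = 9
D = 25 (D = (-4 + 9)² = 5² = 25)
O = -82 (O = -80 - 1*2 = -80 - 2 = -82)
(55*0)*(D + O) = (55*0)*(25 - 82) = 0*(-57) = 0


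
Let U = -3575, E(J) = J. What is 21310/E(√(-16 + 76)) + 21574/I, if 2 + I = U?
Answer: -3082/511 + 2131*√15/3 ≈ 2745.1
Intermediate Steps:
I = -3577 (I = -2 - 3575 = -3577)
21310/E(√(-16 + 76)) + 21574/I = 21310/(√(-16 + 76)) + 21574/(-3577) = 21310/(√60) + 21574*(-1/3577) = 21310/((2*√15)) - 3082/511 = 21310*(√15/30) - 3082/511 = 2131*√15/3 - 3082/511 = -3082/511 + 2131*√15/3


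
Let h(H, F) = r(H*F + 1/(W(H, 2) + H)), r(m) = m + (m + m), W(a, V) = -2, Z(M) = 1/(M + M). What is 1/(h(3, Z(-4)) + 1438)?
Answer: 8/11519 ≈ 0.00069450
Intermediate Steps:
Z(M) = 1/(2*M)
r(m) = 3*m (r(m) = m + 2*m = 3*m)
h(H, F) = 3/(-2 + H) + 3*F*H (h(H, F) = 3*(H*F + 1/(-2 + H)) = 3*(F*H + 1/(-2 + H)) = 3*(1/(-2 + H) + F*H) = 3/(-2 + H) + 3*F*H)
1/(h(3, Z(-4)) + 1438) = 1/(3*(1 + ((½)/(-4))*3*(-2 + 3))/(-2 + 3) + 1438) = 1/(3*(1 + ((½)*(-¼))*3*1)/1 + 1438) = 1/(3*1*(1 - ⅛*3*1) + 1438) = 1/(3*1*(1 - 3/8) + 1438) = 1/(3*1*(5/8) + 1438) = 1/(15/8 + 1438) = 1/(11519/8) = 8/11519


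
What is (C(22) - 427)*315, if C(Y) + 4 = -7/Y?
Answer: -2989035/22 ≈ -1.3587e+5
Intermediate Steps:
C(Y) = -4 - 7/Y
(C(22) - 427)*315 = ((-4 - 7/22) - 427)*315 = (-95/22 - 427)*315 = -9489/22*315 = -2989035/22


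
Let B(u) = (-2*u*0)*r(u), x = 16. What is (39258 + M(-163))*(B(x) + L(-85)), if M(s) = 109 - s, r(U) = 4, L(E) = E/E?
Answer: 39530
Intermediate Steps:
L(E) = 1
B(u) = 0 (B(u) = (-2*u*0)*4 = 0*4 = 0)
(39258 + M(-163))*(B(x) + L(-85)) = (39258 + (109 - 1*(-163)))*(0 + 1) = (39258 + (109 + 163))*1 = (39258 + 272)*1 = 39530*1 = 39530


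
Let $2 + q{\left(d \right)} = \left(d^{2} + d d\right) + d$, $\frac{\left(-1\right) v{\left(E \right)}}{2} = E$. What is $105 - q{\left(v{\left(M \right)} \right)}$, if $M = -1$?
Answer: $97$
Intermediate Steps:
$v{\left(E \right)} = - 2 E$
$q{\left(d \right)} = -2 + d + 2 d^{2}$ ($q{\left(d \right)} = -2 + \left(\left(d^{2} + d d\right) + d\right) = -2 + \left(\left(d^{2} + d^{2}\right) + d\right) = -2 + \left(2 d^{2} + d\right) = -2 + \left(d + 2 d^{2}\right) = -2 + d + 2 d^{2}$)
$105 - q{\left(v{\left(M \right)} \right)} = 105 - \left(-2 - -2 + 2 \left(\left(-2\right) \left(-1\right)\right)^{2}\right) = 105 - \left(-2 + 2 + 2 \cdot 2^{2}\right) = 105 - \left(-2 + 2 + 2 \cdot 4\right) = 105 - \left(-2 + 2 + 8\right) = 105 - 8 = 97$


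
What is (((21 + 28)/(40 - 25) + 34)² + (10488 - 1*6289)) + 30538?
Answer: 8128306/225 ≈ 36126.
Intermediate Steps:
(((21 + 28)/(40 - 25) + 34)² + (10488 - 1*6289)) + 30538 = ((49/15 + 34)² + (10488 - 6289)) + 30538 = ((49*(1/15) + 34)² + 4199) + 30538 = ((49/15 + 34)² + 4199) + 30538 = ((559/15)² + 4199) + 30538 = (312481/225 + 4199) + 30538 = 1257256/225 + 30538 = 8128306/225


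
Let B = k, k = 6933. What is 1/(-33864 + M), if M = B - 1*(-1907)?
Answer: -1/25024 ≈ -3.9962e-5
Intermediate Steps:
B = 6933
M = 8840 (M = 6933 - 1*(-1907) = 6933 + 1907 = 8840)
1/(-33864 + M) = 1/(-33864 + 8840) = 1/(-25024) = -1/25024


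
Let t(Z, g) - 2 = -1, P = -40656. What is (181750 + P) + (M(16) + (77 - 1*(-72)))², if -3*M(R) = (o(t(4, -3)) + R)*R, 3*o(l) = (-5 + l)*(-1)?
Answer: 11687695/81 ≈ 1.4429e+5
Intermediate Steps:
t(Z, g) = 1 (t(Z, g) = 2 - 1 = 1)
o(l) = 5/3 - l/3 (o(l) = ((-5 + l)*(-1))/3 = (5 - l)/3 = 5/3 - l/3)
M(R) = -R*(4/3 + R)/3 (M(R) = -((5/3 - ⅓*1) + R)*R/3 = -((5/3 - ⅓) + R)*R/3 = -(4/3 + R)*R/3 = -R*(4/3 + R)/3)
(181750 + P) + (M(16) + (77 - 1*(-72)))² = (181750 - 40656) + (-⅑*16*(4 + 3*16) + (77 - 1*(-72)))² = 141094 + (-⅑*16*(4 + 48) + (77 + 72))² = 141094 + (-⅑*16*52 + 149)² = 141094 + (-832/9 + 149)² = 141094 + (509/9)² = 141094 + 259081/81 = 11687695/81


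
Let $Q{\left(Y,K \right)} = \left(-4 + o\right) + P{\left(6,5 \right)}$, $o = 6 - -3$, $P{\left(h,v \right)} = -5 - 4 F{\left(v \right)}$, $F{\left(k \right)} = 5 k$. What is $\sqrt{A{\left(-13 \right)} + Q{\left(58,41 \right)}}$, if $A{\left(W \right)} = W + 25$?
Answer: $2 i \sqrt{22} \approx 9.3808 i$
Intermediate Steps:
$P{\left(h,v \right)} = -5 - 20 v$ ($P{\left(h,v \right)} = -5 - 4 \cdot 5 v = -5 - 20 v$)
$o = 9$ ($o = 6 + 3 = 9$)
$Q{\left(Y,K \right)} = -100$ ($Q{\left(Y,K \right)} = \left(-4 + 9\right) - 105 = 5 - 105 = -100$)
$A{\left(W \right)} = 25 + W$
$\sqrt{A{\left(-13 \right)} + Q{\left(58,41 \right)}} = \sqrt{\left(25 - 13\right) - 100} = \sqrt{12 - 100} = \sqrt{-88} = 2 i \sqrt{22}$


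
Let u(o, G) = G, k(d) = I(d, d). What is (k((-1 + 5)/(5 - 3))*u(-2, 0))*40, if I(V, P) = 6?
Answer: 0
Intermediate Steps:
k(d) = 6
(k((-1 + 5)/(5 - 3))*u(-2, 0))*40 = (6*0)*40 = 0*40 = 0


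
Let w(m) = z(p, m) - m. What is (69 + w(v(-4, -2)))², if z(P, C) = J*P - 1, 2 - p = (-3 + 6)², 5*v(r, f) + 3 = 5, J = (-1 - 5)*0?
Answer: 114244/25 ≈ 4569.8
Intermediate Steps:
J = 0 (J = -6*0 = 0)
v(r, f) = ⅖ (v(r, f) = -⅗ + (⅕)*5 = -⅗ + 1 = ⅖)
p = -7 (p = 2 - (-3 + 6)² = 2 - 1*3² = 2 - 1*9 = 2 - 9 = -7)
z(P, C) = -1 (z(P, C) = 0*P - 1 = 0 - 1 = -1)
w(m) = -1 - m
(69 + w(v(-4, -2)))² = (69 + (-1 - 1*⅖))² = (69 + (-1 - ⅖))² = (69 - 7/5)² = (338/5)² = 114244/25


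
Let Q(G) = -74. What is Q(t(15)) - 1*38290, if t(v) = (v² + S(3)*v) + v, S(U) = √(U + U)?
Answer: -38364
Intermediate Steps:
S(U) = √2*√U (S(U) = √(2*U) = √2*√U)
t(v) = v + v² + v*√6 (t(v) = (v² + (√2*√3)*v) + v = (v² + √6*v) + v = (v² + v*√6) + v = v + v² + v*√6)
Q(t(15)) - 1*38290 = -74 - 1*38290 = -74 - 38290 = -38364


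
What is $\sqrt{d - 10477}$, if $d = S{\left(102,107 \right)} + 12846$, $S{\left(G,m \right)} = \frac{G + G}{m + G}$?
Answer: $\frac{5 \sqrt{4140917}}{209} \approx 48.682$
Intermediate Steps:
$S{\left(G,m \right)} = \frac{2 G}{G + m}$
$d = \frac{2685018}{209}$ ($d = 2 \cdot 102 \frac{1}{102 + 107} + 12846 = 2 \cdot 102 \cdot \frac{1}{209} + 12846 = \frac{204}{209} + 12846 = \frac{2685018}{209} \approx 12847.0$)
$\sqrt{d - 10477} = \sqrt{\frac{2685018}{209} - 10477} = \sqrt{\frac{495325}{209}} = \frac{5 \sqrt{4140917}}{209}$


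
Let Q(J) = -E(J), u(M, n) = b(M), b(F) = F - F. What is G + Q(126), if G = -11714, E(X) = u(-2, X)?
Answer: -11714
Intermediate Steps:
b(F) = 0
u(M, n) = 0
E(X) = 0
Q(J) = 0 (Q(J) = -1*0 = 0)
G + Q(126) = -11714 + 0 = -11714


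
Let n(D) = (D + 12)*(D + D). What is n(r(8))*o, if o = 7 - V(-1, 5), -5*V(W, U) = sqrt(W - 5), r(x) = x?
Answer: 2240 + 64*I*sqrt(6) ≈ 2240.0 + 156.77*I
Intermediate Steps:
V(W, U) = -sqrt(-5 + W)/5 (V(W, U) = -sqrt(W - 5)/5 = -sqrt(-5 + W)/5)
n(D) = 2*D*(12 + D) (n(D) = (12 + D)*(2*D) = 2*D*(12 + D))
o = 7 + I*sqrt(6)/5 (o = 7 - (-1)*sqrt(-5 - 1)/5 = 7 - (-1)*sqrt(-6)/5 = 7 - (-1)*I*sqrt(6)/5 = 7 + I*sqrt(6)/5 ≈ 7.0 + 0.4899*I)
n(r(8))*o = (2*8*(12 + 8))*(7 + I*sqrt(6)/5) = (2*8*20)*(7 + I*sqrt(6)/5) = 320*(7 + I*sqrt(6)/5) = 2240 + 64*I*sqrt(6)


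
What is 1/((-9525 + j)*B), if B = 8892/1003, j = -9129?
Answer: -1003/165871368 ≈ -6.0469e-6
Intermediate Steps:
B = 8892/1003 (B = 8892*(1/1003) = 8892/1003 ≈ 8.8654)
1/((-9525 + j)*B) = 1/((-9525 - 9129)*(8892/1003)) = (1003/8892)/(-18654) = -1/18654*1003/8892 = -1003/165871368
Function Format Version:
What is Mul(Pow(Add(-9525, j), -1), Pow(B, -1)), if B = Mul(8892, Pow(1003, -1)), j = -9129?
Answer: Rational(-1003, 165871368) ≈ -6.0469e-6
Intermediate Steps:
B = Rational(8892, 1003) (B = Mul(8892, Rational(1, 1003)) = Rational(8892, 1003) ≈ 8.8654)
Mul(Pow(Add(-9525, j), -1), Pow(B, -1)) = Mul(Pow(Add(-9525, -9129), -1), Pow(Rational(8892, 1003), -1)) = Mul(Pow(-18654, -1), Rational(1003, 8892)) = Mul(Rational(-1, 18654), Rational(1003, 8892)) = Rational(-1003, 165871368)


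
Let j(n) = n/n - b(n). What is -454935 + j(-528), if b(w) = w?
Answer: -454406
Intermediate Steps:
j(n) = 1 - n (j(n) = n/n - n = 1 - n)
-454935 + j(-528) = -454935 + (1 - 1*(-528)) = -454935 + (1 + 528) = -454935 + 529 = -454406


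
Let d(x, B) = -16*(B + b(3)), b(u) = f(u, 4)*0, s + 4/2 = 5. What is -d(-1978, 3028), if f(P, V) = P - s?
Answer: 48448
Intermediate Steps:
s = 3 (s = -2 + 5 = 3)
f(P, V) = -3 + P (f(P, V) = P - 1*3 = P - 3 = -3 + P)
b(u) = 0 (b(u) = (-3 + u)*0 = 0)
d(x, B) = -16*B (d(x, B) = -16*(B + 0) = -16*B)
-d(-1978, 3028) = -(-16)*3028 = -1*(-48448) = 48448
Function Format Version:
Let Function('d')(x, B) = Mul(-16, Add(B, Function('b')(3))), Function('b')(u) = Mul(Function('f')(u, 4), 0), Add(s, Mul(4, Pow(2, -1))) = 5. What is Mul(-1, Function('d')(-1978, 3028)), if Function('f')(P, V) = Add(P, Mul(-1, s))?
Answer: 48448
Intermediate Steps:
s = 3 (s = Add(-2, 5) = 3)
Function('f')(P, V) = Add(-3, P) (Function('f')(P, V) = Add(P, Mul(-1, 3)) = Add(P, -3) = Add(-3, P))
Function('b')(u) = 0 (Function('b')(u) = Mul(Add(-3, u), 0) = 0)
Function('d')(x, B) = Mul(-16, B) (Function('d')(x, B) = Mul(-16, Add(B, 0)) = Mul(-16, B))
Mul(-1, Function('d')(-1978, 3028)) = Mul(-1, Mul(-16, 3028)) = Mul(-1, -48448) = 48448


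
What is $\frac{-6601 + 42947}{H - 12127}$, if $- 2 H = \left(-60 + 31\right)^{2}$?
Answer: $- \frac{72692}{25095} \approx -2.8967$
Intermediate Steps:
$H = - \frac{841}{2}$ ($H = - \frac{\left(-60 + 31\right)^{2}}{2} = - \frac{\left(-29\right)^{2}}{2} = \left(- \frac{1}{2}\right) 841 = - \frac{841}{2} \approx -420.5$)
$\frac{-6601 + 42947}{H - 12127} = \frac{-6601 + 42947}{- \frac{841}{2} - 12127} = \frac{36346}{- \frac{25095}{2}} = 36346 \left(- \frac{2}{25095}\right) = - \frac{72692}{25095}$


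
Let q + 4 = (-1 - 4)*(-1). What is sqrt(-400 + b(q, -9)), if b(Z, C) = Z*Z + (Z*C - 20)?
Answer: 2*I*sqrt(107) ≈ 20.688*I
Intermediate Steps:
q = 1 (q = -4 + (-1 - 4)*(-1) = -4 - 5*(-1) = -4 + 5 = 1)
b(Z, C) = -20 + Z**2 + C*Z (b(Z, C) = Z**2 + (C*Z - 20) = Z**2 + (-20 + C*Z) = -20 + Z**2 + C*Z)
sqrt(-400 + b(q, -9)) = sqrt(-400 + (-20 + 1**2 - 9*1)) = sqrt(-400 + (-20 + 1 - 9)) = sqrt(-400 - 28) = sqrt(-428) = 2*I*sqrt(107)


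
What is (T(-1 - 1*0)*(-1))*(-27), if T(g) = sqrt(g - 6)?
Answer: 27*I*sqrt(7) ≈ 71.435*I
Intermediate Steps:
T(g) = sqrt(-6 + g)
(T(-1 - 1*0)*(-1))*(-27) = (sqrt(-6 + (-1 - 1*0))*(-1))*(-27) = (sqrt(-6 + (-1 + 0))*(-1))*(-27) = (sqrt(-6 - 1)*(-1))*(-27) = (sqrt(-7)*(-1))*(-27) = ((I*sqrt(7))*(-1))*(-27) = -I*sqrt(7)*(-27) = 27*I*sqrt(7)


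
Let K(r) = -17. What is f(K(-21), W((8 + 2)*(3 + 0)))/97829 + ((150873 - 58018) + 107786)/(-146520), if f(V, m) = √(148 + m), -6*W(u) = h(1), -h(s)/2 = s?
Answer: -200641/146520 + √1335/293487 ≈ -1.3693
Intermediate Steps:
h(s) = -2*s
W(u) = ⅓ (W(u) = -(-1)/3 = -⅙*(-2) = ⅓)
f(K(-21), W((8 + 2)*(3 + 0)))/97829 + ((150873 - 58018) + 107786)/(-146520) = √(148 + ⅓)/97829 + ((150873 - 58018) + 107786)/(-146520) = √(445/3)*(1/97829) + (92855 + 107786)*(-1/146520) = (√1335/3)*(1/97829) + 200641*(-1/146520) = √1335/293487 - 200641/146520 = -200641/146520 + √1335/293487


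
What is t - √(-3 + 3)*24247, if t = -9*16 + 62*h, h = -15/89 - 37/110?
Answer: -858113/4895 ≈ -175.30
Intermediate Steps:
h = -4943/9790 (h = -15*1/89 - 37*1/110 = -15/89 - 37/110 = -4943/9790 ≈ -0.50490)
t = -858113/4895 (t = -9*16 + 62*(-4943/9790) = -144 - 153233/4895 = -858113/4895 ≈ -175.30)
t - √(-3 + 3)*24247 = -858113/4895 - √(-3 + 3)*24247 = -858113/4895 - √0*24247 = -858113/4895 - 0*24247 = -858113/4895 - 1*0 = -858113/4895 + 0 = -858113/4895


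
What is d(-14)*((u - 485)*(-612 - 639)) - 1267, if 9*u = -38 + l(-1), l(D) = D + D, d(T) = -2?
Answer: -1225857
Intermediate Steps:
l(D) = 2*D
u = -40/9 (u = (-38 + 2*(-1))/9 = (-38 - 2)/9 = (1/9)*(-40) = -40/9 ≈ -4.4444)
d(-14)*((u - 485)*(-612 - 639)) - 1267 = -2*(-40/9 - 485)*(-612 - 639) - 1267 = -(-8810)*(-1251)/9 - 1267 = -2*612295 - 1267 = -1224590 - 1267 = -1225857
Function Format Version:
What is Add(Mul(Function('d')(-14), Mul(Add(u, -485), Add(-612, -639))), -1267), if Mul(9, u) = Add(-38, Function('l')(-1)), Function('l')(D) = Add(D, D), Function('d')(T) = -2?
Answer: -1225857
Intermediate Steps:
Function('l')(D) = Mul(2, D)
u = Rational(-40, 9) (u = Mul(Rational(1, 9), Add(-38, Mul(2, -1))) = Mul(Rational(1, 9), Add(-38, -2)) = Mul(Rational(1, 9), -40) = Rational(-40, 9) ≈ -4.4444)
Add(Mul(Function('d')(-14), Mul(Add(u, -485), Add(-612, -639))), -1267) = Add(Mul(-2, Mul(Add(Rational(-40, 9), -485), Add(-612, -639))), -1267) = Add(Mul(-2, Mul(Rational(-4405, 9), -1251)), -1267) = Add(Mul(-2, 612295), -1267) = Add(-1224590, -1267) = -1225857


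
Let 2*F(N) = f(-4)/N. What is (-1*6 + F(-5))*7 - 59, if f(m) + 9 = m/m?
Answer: -477/5 ≈ -95.400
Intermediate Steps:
f(m) = -8 (f(m) = -9 + m/m = -9 + 1 = -8)
F(N) = -4/N (F(N) = (-8/N)/2 = -4/N)
(-1*6 + F(-5))*7 - 59 = (-1*6 - 4/(-5))*7 - 59 = (-6 - 4*(-1/5))*7 - 59 = (-6 + 4/5)*7 - 59 = -26/5*7 - 59 = -182/5 - 59 = -477/5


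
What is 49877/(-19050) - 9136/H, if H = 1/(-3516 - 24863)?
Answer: 4939103813323/19050 ≈ 2.5927e+8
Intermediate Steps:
H = -1/28379 (H = 1/(-28379) = -1/28379 ≈ -3.5237e-5)
49877/(-19050) - 9136/H = 49877/(-19050) - 9136/(-1/28379) = 49877*(-1/19050) - 9136*(-28379) = -49877/19050 + 259270544 = 4939103813323/19050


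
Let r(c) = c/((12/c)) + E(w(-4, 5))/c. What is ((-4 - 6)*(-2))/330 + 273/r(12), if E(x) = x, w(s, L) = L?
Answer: 108406/4917 ≈ 22.047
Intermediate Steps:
r(c) = 5/c + c**2/12 (r(c) = c/((12/c)) + 5/c = c*(c/12) + 5/c = c**2/12 + 5/c = 5/c + c**2/12)
((-4 - 6)*(-2))/330 + 273/r(12) = ((-4 - 6)*(-2))/330 + 273/(((1/12)*(60 + 12**3)/12)) = -10*(-2)*(1/330) + 273/(((1/12)*(1/12)*(60 + 1728))) = 20*(1/330) + 273/(((1/12)*(1/12)*1788)) = 2/33 + 273/(149/12) = 2/33 + 273*(12/149) = 2/33 + 3276/149 = 108406/4917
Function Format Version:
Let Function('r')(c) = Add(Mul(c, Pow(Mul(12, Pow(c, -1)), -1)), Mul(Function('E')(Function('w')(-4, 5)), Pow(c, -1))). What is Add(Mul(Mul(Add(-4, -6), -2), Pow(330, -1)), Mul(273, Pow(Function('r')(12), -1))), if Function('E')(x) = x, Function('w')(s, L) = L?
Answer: Rational(108406, 4917) ≈ 22.047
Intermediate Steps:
Function('r')(c) = Add(Mul(5, Pow(c, -1)), Mul(Rational(1, 12), Pow(c, 2))) (Function('r')(c) = Add(Mul(c, Pow(Mul(12, Pow(c, -1)), -1)), Mul(5, Pow(c, -1))) = Add(Mul(c, Mul(Rational(1, 12), c)), Mul(5, Pow(c, -1))) = Add(Mul(Rational(1, 12), Pow(c, 2)), Mul(5, Pow(c, -1))) = Add(Mul(5, Pow(c, -1)), Mul(Rational(1, 12), Pow(c, 2))))
Add(Mul(Mul(Add(-4, -6), -2), Pow(330, -1)), Mul(273, Pow(Function('r')(12), -1))) = Add(Mul(Mul(Add(-4, -6), -2), Pow(330, -1)), Mul(273, Pow(Mul(Rational(1, 12), Pow(12, -1), Add(60, Pow(12, 3))), -1))) = Add(Mul(Mul(-10, -2), Rational(1, 330)), Mul(273, Pow(Mul(Rational(1, 12), Rational(1, 12), Add(60, 1728)), -1))) = Add(Mul(20, Rational(1, 330)), Mul(273, Pow(Mul(Rational(1, 12), Rational(1, 12), 1788), -1))) = Add(Rational(2, 33), Mul(273, Pow(Rational(149, 12), -1))) = Add(Rational(2, 33), Mul(273, Rational(12, 149))) = Add(Rational(2, 33), Rational(3276, 149)) = Rational(108406, 4917)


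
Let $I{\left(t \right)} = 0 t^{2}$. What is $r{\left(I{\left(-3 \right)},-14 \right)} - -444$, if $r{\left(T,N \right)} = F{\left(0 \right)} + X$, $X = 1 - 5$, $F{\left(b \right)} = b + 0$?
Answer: $440$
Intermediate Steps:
$F{\left(b \right)} = b$
$X = -4$ ($X = 1 - 5 = -4$)
$I{\left(t \right)} = 0$
$r{\left(T,N \right)} = -4$ ($r{\left(T,N \right)} = 0 - 4 = -4$)
$r{\left(I{\left(-3 \right)},-14 \right)} - -444 = -4 - -444 = -4 + 444 = 440$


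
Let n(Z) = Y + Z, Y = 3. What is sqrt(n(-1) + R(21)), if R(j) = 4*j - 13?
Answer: sqrt(73) ≈ 8.5440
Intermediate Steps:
R(j) = -13 + 4*j
n(Z) = 3 + Z
sqrt(n(-1) + R(21)) = sqrt((3 - 1) + (-13 + 4*21)) = sqrt(2 + (-13 + 84)) = sqrt(2 + 71) = sqrt(73)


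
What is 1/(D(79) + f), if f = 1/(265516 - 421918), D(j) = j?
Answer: 156402/12355757 ≈ 0.012658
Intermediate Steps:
f = -1/156402 (f = 1/(-156402) = -1/156402 ≈ -6.3938e-6)
1/(D(79) + f) = 1/(79 - 1/156402) = 1/(12355757/156402) = 156402/12355757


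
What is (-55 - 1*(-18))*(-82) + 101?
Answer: 3135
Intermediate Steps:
(-55 - 1*(-18))*(-82) + 101 = (-55 + 18)*(-82) + 101 = -37*(-82) + 101 = 3034 + 101 = 3135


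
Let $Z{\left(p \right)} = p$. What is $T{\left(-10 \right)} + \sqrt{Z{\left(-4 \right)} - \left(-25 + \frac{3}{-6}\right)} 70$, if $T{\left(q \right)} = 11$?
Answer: $11 + 35 \sqrt{86} \approx 335.58$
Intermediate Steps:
$T{\left(-10 \right)} + \sqrt{Z{\left(-4 \right)} - \left(-25 + \frac{3}{-6}\right)} 70 = 11 + \sqrt{-4 - \left(-25 + \frac{3}{-6}\right)} 70 = 11 + \sqrt{-4 + \left(\left(-3\right) \left(- \frac{1}{6}\right) + 25\right)} 70 = 11 + \sqrt{-4 + \left(\frac{1}{2} + 25\right)} 70 = 11 + \sqrt{-4 + \frac{51}{2}} \cdot 70 = 11 + \sqrt{\frac{43}{2}} \cdot 70 = 11 + \frac{\sqrt{86}}{2} \cdot 70 = 11 + 35 \sqrt{86}$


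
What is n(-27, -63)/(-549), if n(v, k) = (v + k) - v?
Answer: 7/61 ≈ 0.11475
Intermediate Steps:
n(v, k) = k (n(v, k) = (k + v) - v = k)
n(-27, -63)/(-549) = -63/(-549) = -63*(-1/549) = 7/61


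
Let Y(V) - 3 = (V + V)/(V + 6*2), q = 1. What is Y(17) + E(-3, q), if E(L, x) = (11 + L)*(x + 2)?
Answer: 817/29 ≈ 28.172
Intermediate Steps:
Y(V) = 3 + 2*V/(12 + V) (Y(V) = 3 + (V + V)/(V + 6*2) = 3 + (2*V)/(V + 12) = 3 + (2*V)/(12 + V) = 3 + 2*V/(12 + V))
E(L, x) = (2 + x)*(11 + L) (E(L, x) = (11 + L)*(2 + x) = (2 + x)*(11 + L))
Y(17) + E(-3, q) = (36 + 5*17)/(12 + 17) + (22 + 2*(-3) + 11*1 - 3*1) = (36 + 85)/29 + (22 - 6 + 11 - 3) = (1/29)*121 + 24 = 121/29 + 24 = 817/29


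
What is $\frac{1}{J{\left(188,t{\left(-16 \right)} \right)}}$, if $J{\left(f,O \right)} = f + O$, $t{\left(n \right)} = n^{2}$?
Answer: $\frac{1}{444} \approx 0.0022523$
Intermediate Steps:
$J{\left(f,O \right)} = O + f$
$\frac{1}{J{\left(188,t{\left(-16 \right)} \right)}} = \frac{1}{\left(-16\right)^{2} + 188} = \frac{1}{256 + 188} = \frac{1}{444}$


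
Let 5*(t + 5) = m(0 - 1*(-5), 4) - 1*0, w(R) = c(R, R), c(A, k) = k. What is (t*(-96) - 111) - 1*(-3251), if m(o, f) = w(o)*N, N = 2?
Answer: 3428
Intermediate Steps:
w(R) = R
m(o, f) = 2*o (m(o, f) = o*2 = 2*o)
t = -3 (t = -5 + (2*(0 - 1*(-5)) - 1*0)/5 = -5 + (2*(0 + 5) + 0)/5 = -5 + (2*5 + 0)/5 = -5 + (10 + 0)/5 = -5 + (1/5)*10 = -5 + 2 = -3)
(t*(-96) - 111) - 1*(-3251) = (-3*(-96) - 111) - 1*(-3251) = (288 - 111) + 3251 = 177 + 3251 = 3428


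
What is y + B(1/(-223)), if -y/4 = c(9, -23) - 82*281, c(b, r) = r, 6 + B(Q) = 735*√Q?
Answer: 92254 + 735*I*√223/223 ≈ 92254.0 + 49.219*I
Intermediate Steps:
B(Q) = -6 + 735*√Q
y = 92260 (y = -4*(-23 - 82*281) = -4*(-23 - 23042) = -4*(-23065) = 92260)
y + B(1/(-223)) = 92260 + (-6 + 735*√(1/(-223))) = 92260 + (-6 + 735*√(-1/223)) = 92260 + (-6 + 735*(I*√223/223)) = 92260 + (-6 + 735*I*√223/223) = 92254 + 735*I*√223/223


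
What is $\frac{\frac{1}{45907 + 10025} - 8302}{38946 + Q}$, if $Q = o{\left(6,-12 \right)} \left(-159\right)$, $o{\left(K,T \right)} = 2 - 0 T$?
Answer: $- \frac{464347463}{2160541296} \approx -0.21492$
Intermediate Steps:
$o{\left(K,T \right)} = 2$ ($o{\left(K,T \right)} = 2 - 0 = 2 + 0 = 2$)
$Q = -318$ ($Q = 2 \left(-159\right) = -318$)
$\frac{\frac{1}{45907 + 10025} - 8302}{38946 + Q} = \frac{\frac{1}{45907 + 10025} - 8302}{38946 - 318} = \frac{\frac{1}{55932} - 8302}{38628} = \left(\frac{1}{55932} - 8302\right) \frac{1}{38628} = \left(- \frac{464347463}{55932}\right) \frac{1}{38628} = - \frac{464347463}{2160541296}$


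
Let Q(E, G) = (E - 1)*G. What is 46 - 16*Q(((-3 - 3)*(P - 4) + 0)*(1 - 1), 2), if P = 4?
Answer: 78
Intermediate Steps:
Q(E, G) = G*(-1 + E) (Q(E, G) = (-1 + E)*G = G*(-1 + E))
46 - 16*Q(((-3 - 3)*(P - 4) + 0)*(1 - 1), 2) = 46 - 32*(-1 + ((-3 - 3)*(4 - 4) + 0)*(1 - 1)) = 46 - 32*(-1 + (-6*0 + 0)*0) = 46 - 32*(-1 + (0 + 0)*0) = 46 - 32*(-1 + 0*0) = 46 - 32*(-1 + 0) = 46 - 32*(-1) = 46 - 16*(-2) = 46 + 32 = 78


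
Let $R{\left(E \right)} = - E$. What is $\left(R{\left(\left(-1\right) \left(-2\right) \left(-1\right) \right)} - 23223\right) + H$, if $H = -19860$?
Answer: $-43081$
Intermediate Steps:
$\left(R{\left(\left(-1\right) \left(-2\right) \left(-1\right) \right)} - 23223\right) + H = \left(- \left(-1\right) \left(-2\right) \left(-1\right) - 23223\right) - 19860 = \left(- 2 \left(-1\right) - 23223\right) - 19860 = \left(\left(-1\right) \left(-2\right) - 23223\right) - 19860 = \left(2 - 23223\right) - 19860 = -23221 - 19860 = -43081$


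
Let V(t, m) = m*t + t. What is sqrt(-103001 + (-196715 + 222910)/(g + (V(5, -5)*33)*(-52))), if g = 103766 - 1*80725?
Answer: I*sqrt(338901072775926)/57361 ≈ 320.94*I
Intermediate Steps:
V(t, m) = t + m*t
g = 23041 (g = 103766 - 80725 = 23041)
sqrt(-103001 + (-196715 + 222910)/(g + (V(5, -5)*33)*(-52))) = sqrt(-103001 + (-196715 + 222910)/(23041 + ((5*(1 - 5))*33)*(-52))) = sqrt(-103001 + 26195/(23041 + ((5*(-4))*33)*(-52))) = sqrt(-103001 + 26195/(23041 - 20*33*(-52))) = sqrt(-103001 + 26195/(23041 - 660*(-52))) = sqrt(-103001 + 26195/(23041 + 34320)) = sqrt(-103001 + 26195/57361) = sqrt(-5908214166/57361) = I*sqrt(338901072775926)/57361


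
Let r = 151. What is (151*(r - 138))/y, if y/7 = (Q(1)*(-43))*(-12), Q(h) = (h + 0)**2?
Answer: 1963/3612 ≈ 0.54347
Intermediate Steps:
Q(h) = h**2
y = 3612 (y = 7*((1**2*(-43))*(-12)) = 7*((1*(-43))*(-12)) = 7*(-43*(-12)) = 7*516 = 3612)
(151*(r - 138))/y = (151*(151 - 138))/3612 = (151*13)*(1/3612) = 1963*(1/3612) = 1963/3612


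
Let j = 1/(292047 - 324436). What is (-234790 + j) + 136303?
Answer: -3189895444/32389 ≈ -98487.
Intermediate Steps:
j = -1/32389 (j = 1/(-32389) = -1/32389 ≈ -3.0875e-5)
(-234790 + j) + 136303 = (-234790 - 1/32389) + 136303 = -7604613311/32389 + 136303 = -3189895444/32389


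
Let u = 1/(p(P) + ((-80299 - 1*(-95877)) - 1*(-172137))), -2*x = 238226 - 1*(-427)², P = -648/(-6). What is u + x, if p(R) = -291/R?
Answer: -377731970699/13515286 ≈ -27949.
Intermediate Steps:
P = 108 (P = -648*(-⅙) = 108)
x = -55897/2 (x = -(238226 - 1*(-427)²)/2 = -(238226 - 1*182329)/2 = -(238226 - 182329)/2 = -½*55897 = -55897/2 ≈ -27949.)
u = 36/6757643 (u = 1/(-291/108 + ((-80299 - 1*(-95877)) - 1*(-172137))) = 1/(-291*1/108 + ((-80299 + 95877) + 172137)) = 1/(-97/36 + (15578 + 172137)) = 1/(-97/36 + 187715) = 1/(6757643/36) = 36/6757643 ≈ 5.3273e-6)
u + x = 36/6757643 - 55897/2 = -377731970699/13515286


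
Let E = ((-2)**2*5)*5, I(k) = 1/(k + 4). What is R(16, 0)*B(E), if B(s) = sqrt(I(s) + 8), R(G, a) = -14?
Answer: -49*sqrt(442)/26 ≈ -39.622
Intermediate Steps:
I(k) = 1/(4 + k)
E = 100 (E = (4*5)*5 = 20*5 = 100)
B(s) = sqrt(8 + 1/(4 + s)) (B(s) = sqrt(1/(4 + s) + 8) = sqrt(8 + 1/(4 + s)))
R(16, 0)*B(E) = -14*sqrt(33 + 8*100)/sqrt(4 + 100) = -14*sqrt(26)*sqrt(33 + 800)/52 = -14*7*sqrt(442)/52 = -49*sqrt(442)/26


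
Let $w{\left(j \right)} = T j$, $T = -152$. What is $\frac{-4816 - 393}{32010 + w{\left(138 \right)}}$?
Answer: $- \frac{5209}{11034} \approx -0.47209$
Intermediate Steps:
$w{\left(j \right)} = - 152 j$
$\frac{-4816 - 393}{32010 + w{\left(138 \right)}} = \frac{-4816 - 393}{32010 - 20976} = - \frac{5209}{32010 - 20976} = - \frac{5209}{11034}$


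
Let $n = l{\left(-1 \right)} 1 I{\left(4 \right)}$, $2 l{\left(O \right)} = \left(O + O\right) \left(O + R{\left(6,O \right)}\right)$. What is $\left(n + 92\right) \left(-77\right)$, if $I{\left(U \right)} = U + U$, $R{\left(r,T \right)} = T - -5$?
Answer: $-5236$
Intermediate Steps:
$R{\left(r,T \right)} = 5 + T$ ($R{\left(r,T \right)} = T + 5 = 5 + T$)
$I{\left(U \right)} = 2 U$
$l{\left(O \right)} = O \left(5 + 2 O\right)$ ($l{\left(O \right)} = \frac{\left(O + O\right) \left(O + \left(5 + O\right)\right)}{2} = \frac{2 O \left(5 + 2 O\right)}{2} = O \left(5 + 2 O\right)$)
$n = -24$ ($n = - (5 + 2 \left(-1\right)) 1 \cdot 2 \cdot 4 = - (5 - 2) 1 \cdot 8 = \left(-1\right) 3 \cdot 1 \cdot 8 = \left(-3\right) 1 \cdot 8 = \left(-3\right) 8 = -24$)
$\left(n + 92\right) \left(-77\right) = \left(-24 + 92\right) \left(-77\right) = 68 \left(-77\right) = -5236$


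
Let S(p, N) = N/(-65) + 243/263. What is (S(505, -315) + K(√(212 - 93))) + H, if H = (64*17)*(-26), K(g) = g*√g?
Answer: -96696944/3419 + 119^(¾) ≈ -28246.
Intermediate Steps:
K(g) = g^(3/2)
S(p, N) = 243/263 - N/65 (S(p, N) = N*(-1/65) + 243*(1/263) = -N/65 + 243/263 = 243/263 - N/65)
H = -28288 (H = 1088*(-26) = -28288)
(S(505, -315) + K(√(212 - 93))) + H = ((243/263 - 1/65*(-315)) + (√(212 - 93))^(3/2)) - 28288 = ((243/263 + 63/13) + (√119)^(3/2)) - 28288 = (19728/3419 + 119^(¾)) - 28288 = -96696944/3419 + 119^(¾)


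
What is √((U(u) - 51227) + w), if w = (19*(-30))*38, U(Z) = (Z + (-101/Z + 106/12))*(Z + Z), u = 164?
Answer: I*√147597/3 ≈ 128.06*I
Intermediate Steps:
U(Z) = 2*Z*(53/6 + Z - 101/Z) (U(Z) = (Z + (-101/Z + 106*(1/12)))*(2*Z) = (Z + (-101/Z + 53/6))*(2*Z) = (Z + (53/6 - 101/Z))*(2*Z) = (53/6 + Z - 101/Z)*(2*Z) = 2*Z*(53/6 + Z - 101/Z))
w = -21660 (w = -570*38 = -21660)
√((U(u) - 51227) + w) = √(((-202 + 2*164² + (53/3)*164) - 51227) - 21660) = √(((-202 + 2*26896 + 8692/3) - 51227) - 21660) = √(((-202 + 53792 + 8692/3) - 51227) - 21660) = √((169462/3 - 51227) - 21660) = √(15781/3 - 21660) = √(-49199/3) = I*√147597/3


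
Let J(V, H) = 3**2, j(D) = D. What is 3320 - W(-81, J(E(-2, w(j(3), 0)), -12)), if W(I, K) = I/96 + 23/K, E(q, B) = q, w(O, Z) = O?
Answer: 955667/288 ≈ 3318.3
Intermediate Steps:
J(V, H) = 9
W(I, K) = 23/K + I/96 (W(I, K) = I*(1/96) + 23/K = I/96 + 23/K = 23/K + I/96)
3320 - W(-81, J(E(-2, w(j(3), 0)), -12)) = 3320 - (23/9 + (1/96)*(-81)) = 3320 - (23*(1/9) - 27/32) = 3320 - (23/9 - 27/32) = 3320 - 1*493/288 = 3320 - 493/288 = 955667/288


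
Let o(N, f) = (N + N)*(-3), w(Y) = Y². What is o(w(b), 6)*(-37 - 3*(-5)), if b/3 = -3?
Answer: 10692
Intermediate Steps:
b = -9 (b = 3*(-3) = -9)
o(N, f) = -6*N (o(N, f) = (2*N)*(-3) = -6*N)
o(w(b), 6)*(-37 - 3*(-5)) = (-6*(-9)²)*(-37 - 3*(-5)) = (-6*81)*(-37 + 15) = -486*(-22) = 10692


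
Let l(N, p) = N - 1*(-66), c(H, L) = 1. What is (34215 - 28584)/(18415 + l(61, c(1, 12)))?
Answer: 5631/18542 ≈ 0.30369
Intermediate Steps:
l(N, p) = 66 + N (l(N, p) = N + 66 = 66 + N)
(34215 - 28584)/(18415 + l(61, c(1, 12))) = (34215 - 28584)/(18415 + (66 + 61)) = 5631/(18415 + 127) = 5631/18542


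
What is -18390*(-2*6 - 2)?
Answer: 257460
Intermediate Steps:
-18390*(-2*6 - 2) = -18390*(-12 - 2) = -18390*(-14) = 257460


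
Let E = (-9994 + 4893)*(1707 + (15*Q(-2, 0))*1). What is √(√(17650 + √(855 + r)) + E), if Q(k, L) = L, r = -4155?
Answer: √(-8707407 + √10*√(1765 + I*√33)) ≈ 0.e-5 + 2950.8*I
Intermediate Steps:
E = -8707407 (E = (-9994 + 4893)*(1707 + (15*0)*1) = -5101*(1707 + 0*1) = -5101*(1707 + 0) = -5101*1707 = -8707407)
√(√(17650 + √(855 + r)) + E) = √(√(17650 + √(855 - 4155)) - 8707407) = √(√(17650 + √(-3300)) - 8707407) = √(√(17650 + 10*I*√33) - 8707407) = √(-8707407 + √(17650 + 10*I*√33))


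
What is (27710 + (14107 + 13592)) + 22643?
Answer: 78052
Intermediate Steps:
(27710 + (14107 + 13592)) + 22643 = (27710 + 27699) + 22643 = 55409 + 22643 = 78052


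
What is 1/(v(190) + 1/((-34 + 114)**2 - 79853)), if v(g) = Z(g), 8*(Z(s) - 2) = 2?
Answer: 293812/661073 ≈ 0.44445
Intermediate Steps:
Z(s) = 9/4 (Z(s) = 2 + (1/8)*2 = 2 + 1/4 = 9/4)
v(g) = 9/4
1/(v(190) + 1/((-34 + 114)**2 - 79853)) = 1/(9/4 + 1/((-34 + 114)**2 - 79853)) = 1/(9/4 + 1/(80**2 - 79853)) = 1/(9/4 + 1/(6400 - 79853)) = 1/(9/4 + 1/(-73453)) = 1/(9/4 - 1/73453) = 1/(661073/293812) = 293812/661073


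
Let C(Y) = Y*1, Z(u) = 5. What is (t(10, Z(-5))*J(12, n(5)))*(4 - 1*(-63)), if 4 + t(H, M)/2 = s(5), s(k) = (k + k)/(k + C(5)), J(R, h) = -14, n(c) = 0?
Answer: 5628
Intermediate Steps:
C(Y) = Y
s(k) = 2*k/(5 + k) (s(k) = (k + k)/(k + 5) = (2*k)/(5 + k) = 2*k/(5 + k))
t(H, M) = -6 (t(H, M) = -8 + 2*(2*5/(5 + 5)) = -8 + 2*(2*5/10) = -8 + 2*(2*5*(⅒)) = -8 + 2*1 = -8 + 2 = -6)
(t(10, Z(-5))*J(12, n(5)))*(4 - 1*(-63)) = (-6*(-14))*(4 - 1*(-63)) = 84*(4 + 63) = 84*67 = 5628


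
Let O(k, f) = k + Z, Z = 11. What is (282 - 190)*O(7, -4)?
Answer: 1656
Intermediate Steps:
O(k, f) = 11 + k (O(k, f) = k + 11 = 11 + k)
(282 - 190)*O(7, -4) = (282 - 190)*(11 + 7) = 92*18 = 1656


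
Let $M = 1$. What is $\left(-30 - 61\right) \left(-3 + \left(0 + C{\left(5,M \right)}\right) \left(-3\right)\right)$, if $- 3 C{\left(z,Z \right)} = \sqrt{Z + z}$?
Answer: $273 - 91 \sqrt{6} \approx 50.096$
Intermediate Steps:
$C{\left(z,Z \right)} = - \frac{\sqrt{Z + z}}{3}$
$\left(-30 - 61\right) \left(-3 + \left(0 + C{\left(5,M \right)}\right) \left(-3\right)\right) = \left(-30 - 61\right) \left(-3 + \left(0 - \frac{\sqrt{1 + 5}}{3}\right) \left(-3\right)\right) = - 91 \left(-3 + \left(0 - \frac{\sqrt{6}}{3}\right) \left(-3\right)\right) = - 91 \left(-3 + - \frac{\sqrt{6}}{3} \left(-3\right)\right) = - 91 \left(-3 + \sqrt{6}\right) = 273 - 91 \sqrt{6}$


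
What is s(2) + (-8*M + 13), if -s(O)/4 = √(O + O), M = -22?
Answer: 181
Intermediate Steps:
s(O) = -4*√2*√O (s(O) = -4*√(O + O) = -4*√2*√O)
s(2) + (-8*M + 13) = -4*√2*√2 + (-8*(-22) + 13) = -8 + (176 + 13) = -8 + 189 = 181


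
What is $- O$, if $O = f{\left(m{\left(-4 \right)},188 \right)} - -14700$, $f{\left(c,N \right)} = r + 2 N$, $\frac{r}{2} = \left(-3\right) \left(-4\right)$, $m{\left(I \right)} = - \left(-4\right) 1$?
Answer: $-15100$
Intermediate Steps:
$m{\left(I \right)} = 4$ ($m{\left(I \right)} = \left(-1\right) \left(-4\right) = 4$)
$r = 24$ ($r = 2 \left(\left(-3\right) \left(-4\right)\right) = 2 \cdot 12 = 24$)
$f{\left(c,N \right)} = 24 + 2 N$
$O = 15100$ ($O = \left(24 + 2 \cdot 188\right) - -14700 = \left(24 + 376\right) + 14700 = 400 + 14700 = 15100$)
$- O = \left(-1\right) 15100 = -15100$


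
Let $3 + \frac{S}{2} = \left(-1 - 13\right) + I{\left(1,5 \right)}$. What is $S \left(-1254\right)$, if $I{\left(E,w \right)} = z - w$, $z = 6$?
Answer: $40128$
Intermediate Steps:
$I{\left(E,w \right)} = 6 - w$
$S = -32$ ($S = -6 + 2 \left(\left(-1 - 13\right) + \left(6 - 5\right)\right) = -6 + 2 \left(-14 + \left(6 - 5\right)\right) = -6 + 2 \left(-14 + 1\right) = -6 + 2 \left(-13\right) = -6 - 26 = -32$)
$S \left(-1254\right) = \left(-32\right) \left(-1254\right) = 40128$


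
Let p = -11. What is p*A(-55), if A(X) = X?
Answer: 605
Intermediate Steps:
p*A(-55) = -11*(-55) = 605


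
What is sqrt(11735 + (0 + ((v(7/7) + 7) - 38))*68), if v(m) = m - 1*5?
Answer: sqrt(9355) ≈ 96.721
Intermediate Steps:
v(m) = -5 + m (v(m) = m - 5 = -5 + m)
sqrt(11735 + (0 + ((v(7/7) + 7) - 38))*68) = sqrt(11735 + (0 + (((-5 + 7/7) + 7) - 38))*68) = sqrt(11735 + (0 + (((-5 + 7*(1/7)) + 7) - 38))*68) = sqrt(11735 + (0 + (((-5 + 1) + 7) - 38))*68) = sqrt(11735 + (0 + ((-4 + 7) - 38))*68) = sqrt(11735 + (0 + (3 - 38))*68) = sqrt(11735 + (0 - 35)*68) = sqrt(11735 - 35*68) = sqrt(11735 - 2380) = sqrt(9355)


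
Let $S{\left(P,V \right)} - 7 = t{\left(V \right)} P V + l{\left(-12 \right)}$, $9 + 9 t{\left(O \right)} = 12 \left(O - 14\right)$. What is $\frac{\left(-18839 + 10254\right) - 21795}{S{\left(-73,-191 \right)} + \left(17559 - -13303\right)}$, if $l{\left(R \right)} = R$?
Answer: $\frac{210}{26227} \approx 0.008007$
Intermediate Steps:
$t{\left(O \right)} = - \frac{59}{3} + \frac{4 O}{3}$ ($t{\left(O \right)} = -1 + \frac{12 \left(O - 14\right)}{9} = -1 + \frac{12 \left(-14 + O\right)}{9} = -1 + \frac{-168 + 12 O}{9} = -1 + \left(- \frac{56}{3} + \frac{4 O}{3}\right) = - \frac{59}{3} + \frac{4 O}{3}$)
$S{\left(P,V \right)} = -5 + P V \left(- \frac{59}{3} + \frac{4 V}{3}\right)$ ($S{\left(P,V \right)} = 7 + \left(\left(- \frac{59}{3} + \frac{4 V}{3}\right) P V - 12\right) = 7 + \left(P \left(- \frac{59}{3} + \frac{4 V}{3}\right) V - 12\right) = 7 + \left(P V \left(- \frac{59}{3} + \frac{4 V}{3}\right) - 12\right) = 7 + \left(-12 + P V \left(- \frac{59}{3} + \frac{4 V}{3}\right)\right) = -5 + P V \left(- \frac{59}{3} + \frac{4 V}{3}\right)$)
$\frac{\left(-18839 + 10254\right) - 21795}{S{\left(-73,-191 \right)} + \left(17559 - -13303\right)} = \frac{\left(-18839 + 10254\right) - 21795}{\left(-5 + \frac{1}{3} \left(-73\right) \left(-191\right) \left(-59 + 4 \left(-191\right)\right)\right) + \left(17559 - -13303\right)} = \frac{-8585 - 21795}{\left(-5 + \frac{1}{3} \left(-73\right) \left(-191\right) \left(-59 - 764\right)\right) + \left(17559 + 13303\right)} = - \frac{30380}{\left(-5 + \frac{1}{3} \left(-73\right) \left(-191\right) \left(-823\right)\right) + 30862} = - \frac{30380}{\left(-5 - \frac{11475089}{3}\right) + 30862} = - \frac{30380}{- \frac{11475104}{3} + 30862} = - \frac{30380}{- \frac{11382518}{3}} = \left(-30380\right) \left(- \frac{3}{11382518}\right) = \frac{210}{26227}$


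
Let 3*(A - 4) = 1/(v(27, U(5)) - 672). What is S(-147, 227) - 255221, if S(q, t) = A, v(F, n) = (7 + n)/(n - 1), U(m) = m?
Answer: -512220520/2007 ≈ -2.5522e+5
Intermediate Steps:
v(F, n) = (7 + n)/(-1 + n)
A = 8027/2007 (A = 4 + 1/(3*((7 + 5)/(-1 + 5) - 672)) = 4 + 1/(3*(12/4 - 672)) = 4 + 1/(3*((¼)*12 - 672)) = 4 + 1/(3*(3 - 672)) = 4 + (⅓)/(-669) = 4 + (⅓)*(-1/669) = 4 - 1/2007 = 8027/2007 ≈ 3.9995)
S(q, t) = 8027/2007
S(-147, 227) - 255221 = 8027/2007 - 255221 = -512220520/2007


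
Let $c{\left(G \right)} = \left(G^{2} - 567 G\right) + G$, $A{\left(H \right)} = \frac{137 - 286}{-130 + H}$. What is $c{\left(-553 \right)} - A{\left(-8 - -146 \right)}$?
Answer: $\frac{4950605}{8} \approx 6.1883 \cdot 10^{5}$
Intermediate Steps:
$A{\left(H \right)} = - \frac{149}{-130 + H}$
$c{\left(G \right)} = G^{2} - 566 G$
$c{\left(-553 \right)} - A{\left(-8 - -146 \right)} = - 553 \left(-566 - 553\right) - - \frac{149}{-130 - -138} = \left(-553\right) \left(-1119\right) - - \frac{149}{-130 + \left(-8 + 146\right)} = 618807 - - \frac{149}{-130 + 138} = 618807 - - \frac{149}{8} = 618807 + \frac{149}{8} = \frac{4950605}{8}$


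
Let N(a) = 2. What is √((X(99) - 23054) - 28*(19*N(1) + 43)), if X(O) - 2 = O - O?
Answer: 2*I*√6330 ≈ 159.12*I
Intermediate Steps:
X(O) = 2 (X(O) = 2 + (O - O) = 2 + 0 = 2)
√((X(99) - 23054) - 28*(19*N(1) + 43)) = √((2 - 23054) - 28*(19*2 + 43)) = √(-23052 - 28*(38 + 43)) = √(-23052 - 28*81) = √(-23052 - 2268) = √(-25320) = 2*I*√6330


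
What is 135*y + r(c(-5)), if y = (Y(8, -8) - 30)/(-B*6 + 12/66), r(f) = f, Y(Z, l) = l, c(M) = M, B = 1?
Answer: 28055/32 ≈ 876.72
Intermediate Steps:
y = 209/32 (y = (-8 - 30)/(-1*1*6 + 12/66) = -38/(-1*6 + 12*(1/66)) = -38/(-6 + 2/11) = -38/(-64/11) = -38*(-11/64) = 209/32 ≈ 6.5313)
135*y + r(c(-5)) = 135*(209/32) - 5 = 28215/32 - 5 = 28055/32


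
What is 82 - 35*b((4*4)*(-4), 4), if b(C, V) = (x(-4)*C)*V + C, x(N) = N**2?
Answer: 145682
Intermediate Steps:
b(C, V) = C + 16*C*V (b(C, V) = ((-4)**2*C)*V + C = (16*C)*V + C = 16*C*V + C = C + 16*C*V)
82 - 35*b((4*4)*(-4), 4) = 82 - 35*(4*4)*(-4)*(1 + 16*4) = 82 - 35*16*(-4)*(1 + 64) = 82 - (-2240)*65 = 82 - 35*(-4160) = 82 + 145600 = 145682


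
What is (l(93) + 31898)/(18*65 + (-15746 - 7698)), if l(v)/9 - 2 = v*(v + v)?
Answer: -93799/11137 ≈ -8.4223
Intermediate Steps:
l(v) = 18 + 18*v² (l(v) = 18 + 9*(v*(v + v)) = 18 + 9*(v*(2*v)) = 18 + 9*(2*v²) = 18 + 18*v²)
(l(93) + 31898)/(18*65 + (-15746 - 7698)) = ((18 + 18*93²) + 31898)/(18*65 + (-15746 - 7698)) = ((18 + 18*8649) + 31898)/(1170 - 23444) = ((18 + 155682) + 31898)/(-22274) = (155700 + 31898)*(-1/22274) = 187598*(-1/22274) = -93799/11137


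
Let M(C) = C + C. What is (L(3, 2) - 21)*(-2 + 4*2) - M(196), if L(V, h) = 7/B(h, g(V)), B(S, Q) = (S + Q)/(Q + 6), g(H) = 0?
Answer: -392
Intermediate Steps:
B(S, Q) = (Q + S)/(6 + Q)
L(V, h) = 42/h (L(V, h) = 7/(((0 + h)/(6 + 0))) = 7/((h/6)) = 7*(6/h) = 42/h)
M(C) = 2*C
(L(3, 2) - 21)*(-2 + 4*2) - M(196) = (42/2 - 21)*(-2 + 4*2) - 2*196 = (42*(½) - 21)*(-2 + 8) - 1*392 = (21 - 21)*6 - 392 = 0*6 - 392 = 0 - 392 = -392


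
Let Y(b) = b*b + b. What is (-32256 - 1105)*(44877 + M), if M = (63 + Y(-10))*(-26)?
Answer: -1364431539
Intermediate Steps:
Y(b) = b + b² (Y(b) = b² + b = b + b²)
M = -3978 (M = (63 - 10*(1 - 10))*(-26) = (63 - 10*(-9))*(-26) = (63 + 90)*(-26) = 153*(-26) = -3978)
(-32256 - 1105)*(44877 + M) = (-32256 - 1105)*(44877 - 3978) = -33361*40899 = -1364431539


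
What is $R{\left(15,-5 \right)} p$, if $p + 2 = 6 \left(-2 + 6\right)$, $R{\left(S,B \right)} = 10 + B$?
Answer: $110$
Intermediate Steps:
$p = 22$ ($p = -2 + 6 \left(-2 + 6\right) = -2 + 6 \cdot 4 = -2 + 24 = 22$)
$R{\left(15,-5 \right)} p = \left(10 - 5\right) 22 = 5 \cdot 22 = 110$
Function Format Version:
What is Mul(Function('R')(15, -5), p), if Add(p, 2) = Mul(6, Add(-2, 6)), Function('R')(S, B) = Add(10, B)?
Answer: 110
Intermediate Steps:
p = 22 (p = Add(-2, Mul(6, Add(-2, 6))) = Add(-2, Mul(6, 4)) = Add(-2, 24) = 22)
Mul(Function('R')(15, -5), p) = Mul(Add(10, -5), 22) = Mul(5, 22) = 110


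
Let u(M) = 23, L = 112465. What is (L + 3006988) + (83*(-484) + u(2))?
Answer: 3079304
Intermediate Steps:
(L + 3006988) + (83*(-484) + u(2)) = (112465 + 3006988) + (83*(-484) + 23) = 3119453 + (-40172 + 23) = 3119453 - 40149 = 3079304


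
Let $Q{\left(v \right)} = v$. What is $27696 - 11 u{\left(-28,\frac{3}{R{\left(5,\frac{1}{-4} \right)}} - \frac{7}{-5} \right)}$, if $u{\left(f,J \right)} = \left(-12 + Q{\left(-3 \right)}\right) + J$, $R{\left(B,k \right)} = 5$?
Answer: $27839$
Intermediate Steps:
$u{\left(f,J \right)} = -15 + J$ ($u{\left(f,J \right)} = \left(-12 - 3\right) + J = -15 + J$)
$27696 - 11 u{\left(-28,\frac{3}{R{\left(5,\frac{1}{-4} \right)}} - \frac{7}{-5} \right)} = 27696 - 11 \left(-15 + \left(\frac{3}{5} - \frac{7}{-5}\right)\right) = 27696 - 11 \left(-15 + \left(3 \cdot \frac{1}{5} - - \frac{7}{5}\right)\right) = 27696 - 11 \left(-15 + \left(\frac{3}{5} + \frac{7}{5}\right)\right) = 27696 - 11 \left(-15 + 2\right) = 27696 - -143 = 27696 + 143 = 27839$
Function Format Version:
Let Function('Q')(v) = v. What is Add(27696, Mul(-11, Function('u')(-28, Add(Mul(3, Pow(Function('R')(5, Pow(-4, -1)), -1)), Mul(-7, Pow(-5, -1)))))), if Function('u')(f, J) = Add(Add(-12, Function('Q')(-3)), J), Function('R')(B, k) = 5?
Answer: 27839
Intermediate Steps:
Function('u')(f, J) = Add(-15, J) (Function('u')(f, J) = Add(Add(-12, -3), J) = Add(-15, J))
Add(27696, Mul(-11, Function('u')(-28, Add(Mul(3, Pow(Function('R')(5, Pow(-4, -1)), -1)), Mul(-7, Pow(-5, -1)))))) = Add(27696, Mul(-11, Add(-15, Add(Mul(3, Pow(5, -1)), Mul(-7, Pow(-5, -1)))))) = Add(27696, Mul(-11, Add(-15, Add(Mul(3, Rational(1, 5)), Mul(-7, Rational(-1, 5)))))) = Add(27696, Mul(-11, Add(-15, Add(Rational(3, 5), Rational(7, 5))))) = Add(27696, Mul(-11, Add(-15, 2))) = Add(27696, Mul(-11, -13)) = Add(27696, 143) = 27839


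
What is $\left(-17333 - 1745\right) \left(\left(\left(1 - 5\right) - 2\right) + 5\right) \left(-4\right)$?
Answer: $-76312$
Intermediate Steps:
$\left(-17333 - 1745\right) \left(\left(\left(1 - 5\right) - 2\right) + 5\right) \left(-4\right) = - 19078 \left(\left(-4 - 2\right) + 5\right) \left(-4\right) = - 19078 \left(-6 + 5\right) \left(-4\right) = - 19078 \left(\left(-1\right) \left(-4\right)\right) = \left(-19078\right) 4 = -76312$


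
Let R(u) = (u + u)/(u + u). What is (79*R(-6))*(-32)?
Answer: -2528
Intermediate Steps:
R(u) = 1 (R(u) = (2*u)/((2*u)) = (2*u)*(1/(2*u)) = 1)
(79*R(-6))*(-32) = (79*1)*(-32) = 79*(-32) = -2528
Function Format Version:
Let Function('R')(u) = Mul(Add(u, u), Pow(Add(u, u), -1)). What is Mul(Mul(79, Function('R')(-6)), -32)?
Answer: -2528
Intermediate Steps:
Function('R')(u) = 1 (Function('R')(u) = Mul(Mul(2, u), Pow(Mul(2, u), -1)) = Mul(Mul(2, u), Mul(Rational(1, 2), Pow(u, -1))) = 1)
Mul(Mul(79, Function('R')(-6)), -32) = Mul(Mul(79, 1), -32) = Mul(79, -32) = -2528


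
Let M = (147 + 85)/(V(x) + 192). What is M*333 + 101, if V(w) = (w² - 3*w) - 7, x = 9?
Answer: 101395/239 ≈ 424.25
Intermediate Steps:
V(w) = -7 + w² - 3*w
M = 232/239 (M = (147 + 85)/((-7 + 9² - 3*9) + 192) = 232/((-7 + 81 - 27) + 192) = 232/(47 + 192) = 232/239 ≈ 0.97071)
M*333 + 101 = (232/239)*333 + 101 = 77256/239 + 101 = 101395/239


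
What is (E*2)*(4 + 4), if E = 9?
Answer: 144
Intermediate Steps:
(E*2)*(4 + 4) = (9*2)*(4 + 4) = 18*8 = 144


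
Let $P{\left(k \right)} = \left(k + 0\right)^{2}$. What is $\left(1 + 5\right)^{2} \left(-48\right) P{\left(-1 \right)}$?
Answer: $-1728$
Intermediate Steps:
$P{\left(k \right)} = k^{2}$
$\left(1 + 5\right)^{2} \left(-48\right) P{\left(-1 \right)} = \left(1 + 5\right)^{2} \left(-48\right) \left(-1\right)^{2} = 6^{2} \left(-48\right) 1 = 36 \left(-48\right) 1 = \left(-1728\right) 1 = -1728$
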